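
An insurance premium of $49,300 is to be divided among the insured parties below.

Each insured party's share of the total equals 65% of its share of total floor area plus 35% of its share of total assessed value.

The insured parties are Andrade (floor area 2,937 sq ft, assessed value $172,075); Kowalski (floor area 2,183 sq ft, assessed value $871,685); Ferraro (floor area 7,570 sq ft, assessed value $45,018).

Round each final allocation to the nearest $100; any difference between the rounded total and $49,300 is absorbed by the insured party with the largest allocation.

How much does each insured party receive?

Totals — floor area 12,690, assessed value 1,088,778.
Composite weights (65% floor area + 35% assessed value): Andrade 0.2058; Kowalski 0.3920; Ferraro 0.4022.
Pro-rata amounts: Andrade 10,143.61; Kowalski 19,327.05; Ferraro 19,829.34.
Rounded to nearest $100: Andrade $10,100; Kowalski $19,300; Ferraro $19,800. Sum = $49,200.
Difference $49,300 − $49,200 = +$100 applied to largest allocation (Ferraro): Ferraro becomes $19,900.

Andrade: $10,100 · Kowalski: $19,300 · Ferraro: $19,900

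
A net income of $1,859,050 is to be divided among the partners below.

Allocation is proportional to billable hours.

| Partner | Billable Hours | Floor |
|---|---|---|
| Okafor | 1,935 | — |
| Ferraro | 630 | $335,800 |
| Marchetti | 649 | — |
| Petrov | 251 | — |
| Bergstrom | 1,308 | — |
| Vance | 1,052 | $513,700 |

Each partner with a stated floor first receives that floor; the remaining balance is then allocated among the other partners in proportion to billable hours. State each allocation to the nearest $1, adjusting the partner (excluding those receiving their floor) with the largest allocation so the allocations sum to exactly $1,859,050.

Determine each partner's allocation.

Fund the minimums — Ferraro $335,800; Vance $513,700. Residual $1,009,550.
Residual split over remaining billable hours 4,143: Okafor 471,513.22 → $471,513; Marchetti 158,145.78 → $158,146; Petrov 61,162.70 → $61,163; Bergstrom 318,728.31 → $318,728.

Okafor: $471,513 | Ferraro: $335,800 | Marchetti: $158,146 | Petrov: $61,163 | Bergstrom: $318,728 | Vance: $513,700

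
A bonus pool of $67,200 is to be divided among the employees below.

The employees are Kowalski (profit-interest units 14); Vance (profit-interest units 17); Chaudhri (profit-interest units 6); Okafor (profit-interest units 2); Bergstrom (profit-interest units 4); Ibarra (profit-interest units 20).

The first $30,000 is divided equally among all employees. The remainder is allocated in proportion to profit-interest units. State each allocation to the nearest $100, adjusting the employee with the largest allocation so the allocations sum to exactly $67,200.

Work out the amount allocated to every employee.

Kowalski: $13,300 | Vance: $15,000 | Chaudhri: $8,500 | Okafor: $6,200 | Bergstrom: $7,400 | Ibarra: $16,800

First tranche $30,000 split equally: $5,000 each.
Remainder $37,200 by profit-interest units (total 63): Kowalski 8,266.67 → $8,300; Vance 10,038.10 → $10,000; Chaudhri 3,542.86 → $3,500; Okafor 1,180.95 → $1,200; Bergstrom 2,361.90 → $2,400; Ibarra 11,809.52 → $11,800.
Totals: Kowalski $5,000 + $8,300 = $13,300; Vance $5,000 + $10,000 = $15,000; Chaudhri $5,000 + $3,500 = $8,500; Okafor $5,000 + $1,200 = $6,200; Bergstrom $5,000 + $2,400 = $7,400; Ibarra $5,000 + $11,800 = $16,800.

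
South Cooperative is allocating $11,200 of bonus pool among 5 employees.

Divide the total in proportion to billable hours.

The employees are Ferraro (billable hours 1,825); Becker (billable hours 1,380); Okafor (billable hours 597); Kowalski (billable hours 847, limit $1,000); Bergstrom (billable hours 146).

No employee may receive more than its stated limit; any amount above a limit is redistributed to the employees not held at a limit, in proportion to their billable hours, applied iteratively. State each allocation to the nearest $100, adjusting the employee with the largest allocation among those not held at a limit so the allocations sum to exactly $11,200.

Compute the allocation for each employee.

Ferraro: $4,700; Becker: $3,600; Okafor: $1,500; Kowalski: $1,000; Bergstrom: $400

Combined billable hours = 4,795.
Pro-rata shares before constraints: Ferraro 4,262.77; Becker 3,223.36; Okafor 1,394.45; Kowalski 1,978.39; Bergstrom 341.02.
Cap binds for Kowalski ($1,000); remaining pool $10,200 reallocated over remaining billable hours 3,948.
Redistributed shares: Ferraro 4,715.05 → $4,700; Becker 3,565.35 → $3,600; Okafor 1,542.40 → $1,500; Bergstrom 377.20 → $400.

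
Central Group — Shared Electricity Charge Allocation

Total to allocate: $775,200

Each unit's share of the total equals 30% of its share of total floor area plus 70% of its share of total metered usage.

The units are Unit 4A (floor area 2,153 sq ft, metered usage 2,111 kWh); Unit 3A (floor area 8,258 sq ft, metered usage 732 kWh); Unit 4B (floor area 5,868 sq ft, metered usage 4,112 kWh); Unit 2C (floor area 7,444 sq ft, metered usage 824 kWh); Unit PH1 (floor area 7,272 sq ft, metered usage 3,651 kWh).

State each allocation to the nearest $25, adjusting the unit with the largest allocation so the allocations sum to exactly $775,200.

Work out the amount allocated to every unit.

Totals — floor area 30,995, metered usage 11,430.
Combined weights (30% floor area + 70% metered usage): Unit 4A 0.1501; Unit 3A 0.1248; Unit 4B 0.3086; Unit 2C 0.1225; Unit PH1 0.2940.
Proportional shares: Unit 4A 116,374.14; Unit 3A 96,712.72; Unit 4B 239,245.93; Unit 2C 94,972.87; Unit PH1 227,894.34.
After rounding ($25): Unit 4A $116,375; Unit 3A $96,725; Unit 4B $239,250; Unit 2C $94,975; Unit PH1 $227,900. Sum = $775,225.
Difference $775,200 − $775,225 = −$25 applied to largest allocation (Unit 4B): Unit 4B becomes $239,225.

Unit 4A: $116,375; Unit 3A: $96,725; Unit 4B: $239,225; Unit 2C: $94,975; Unit PH1: $227,900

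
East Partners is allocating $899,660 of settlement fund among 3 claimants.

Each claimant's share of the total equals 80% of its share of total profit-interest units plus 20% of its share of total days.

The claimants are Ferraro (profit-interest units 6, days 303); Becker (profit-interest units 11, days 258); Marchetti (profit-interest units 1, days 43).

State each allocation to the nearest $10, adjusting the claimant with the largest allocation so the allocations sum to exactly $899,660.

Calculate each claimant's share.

Totals — profit-interest units 18, days 604.
Combined weights (80% profit-interest units + 20% days): Ferraro 0.3670; Becker 0.5743; Marchetti 0.0587.
Unrounded shares: Ferraro 330,173.23; Becker 516,692.15; Marchetti 52,794.62.
At nearest $10: Ferraro $330,170; Becker $516,690; Marchetti $52,790. Sum = $899,650.
Difference $899,660 − $899,650 = +$10 applied to largest allocation (Becker): Becker becomes $516,700.

Ferraro: $330,170; Becker: $516,700; Marchetti: $52,790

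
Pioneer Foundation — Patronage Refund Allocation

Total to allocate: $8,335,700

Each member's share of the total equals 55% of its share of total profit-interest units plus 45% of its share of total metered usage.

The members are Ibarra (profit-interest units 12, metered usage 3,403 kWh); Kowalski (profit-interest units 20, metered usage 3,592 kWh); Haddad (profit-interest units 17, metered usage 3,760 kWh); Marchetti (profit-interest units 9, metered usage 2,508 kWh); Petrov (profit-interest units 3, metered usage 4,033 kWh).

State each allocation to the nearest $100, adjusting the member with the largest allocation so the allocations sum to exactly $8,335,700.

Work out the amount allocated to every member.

Totals — profit-interest units 61, metered usage 17,296.
Blended shares (55% profit-interest units + 45% metered usage): Ibarra 0.1967; Kowalski 0.2738; Haddad 0.2511; Marchetti 0.1464; Petrov 0.1320.
Pro-rata amounts: Ibarra 1,639,920.05; Kowalski 2,282,172.98; Haddad 2,093,134.08; Marchetti 1,220,343.33; Petrov 1,100,129.56.
At nearest $100: Ibarra $1,639,900; Kowalski $2,282,200; Haddad $2,093,100; Marchetti $1,220,300; Petrov $1,100,100. Sum = $8,335,600.
Difference $8,335,700 − $8,335,600 = +$100 applied to largest allocation (Kowalski): Kowalski becomes $2,282,300.

Ibarra: $1,639,900 | Kowalski: $2,282,300 | Haddad: $2,093,100 | Marchetti: $1,220,300 | Petrov: $1,100,100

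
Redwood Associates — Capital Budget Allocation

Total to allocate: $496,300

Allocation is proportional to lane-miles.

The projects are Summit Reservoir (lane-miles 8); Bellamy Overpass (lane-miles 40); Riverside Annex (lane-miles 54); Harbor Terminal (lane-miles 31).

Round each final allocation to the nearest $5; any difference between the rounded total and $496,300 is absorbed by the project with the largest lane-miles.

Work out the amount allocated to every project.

Sum of lane-miles: 133.
Proportional shares: Summit Reservoir 8/133 × $496,300 = 29,852.63; Bellamy Overpass 40/133 × $496,300 = 149,263.16; Riverside Annex 54/133 × $496,300 = 201,505.26; Harbor Terminal 31/133 × $496,300 = 115,678.95.
At nearest $5: Summit Reservoir $29,855; Bellamy Overpass $149,265; Riverside Annex $201,505; Harbor Terminal $115,680. Sum = $496,305.
Difference $496,300 − $496,305 = −$5 applied to largest lane-miles (Riverside Annex): Riverside Annex becomes $201,500.

Summit Reservoir: $29,855 | Bellamy Overpass: $149,265 | Riverside Annex: $201,500 | Harbor Terminal: $115,680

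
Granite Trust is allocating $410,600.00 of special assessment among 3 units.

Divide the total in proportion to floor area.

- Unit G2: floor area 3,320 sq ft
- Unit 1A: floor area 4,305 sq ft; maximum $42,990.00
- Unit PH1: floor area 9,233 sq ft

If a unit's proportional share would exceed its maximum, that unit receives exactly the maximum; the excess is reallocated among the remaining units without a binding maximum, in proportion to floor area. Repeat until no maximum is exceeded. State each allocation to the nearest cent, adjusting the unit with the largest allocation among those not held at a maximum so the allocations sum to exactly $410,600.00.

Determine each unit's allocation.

Unit G2: $97,224.98 | Unit 1A: $42,990.00 | Unit PH1: $270,385.02

Floor area total: 16,858.
Unconstrained shares: Unit G2 80,863.2103; Unit 1A 104,854.2532; Unit PH1 224,882.5365.
Capped: Unit 1A ($42,990.00); residual $367,610.00 reallocated over remaining floor area 12,553.
Redistributed shares: Unit G2 97,224.9821 → $97,224.98; Unit PH1 270,385.0179 → $270,385.02.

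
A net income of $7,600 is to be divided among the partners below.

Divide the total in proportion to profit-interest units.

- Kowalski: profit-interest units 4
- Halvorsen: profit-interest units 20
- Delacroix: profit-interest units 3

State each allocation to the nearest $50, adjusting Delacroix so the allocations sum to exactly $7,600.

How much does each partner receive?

Combined profit-interest units = 27.
Pro-rata amounts: Kowalski 4/27 × $7,600 = 1,125.93; Halvorsen 20/27 × $7,600 = 5,629.63; Delacroix 3/27 × $7,600 = 844.44.
After rounding ($50): Kowalski $1,150; Halvorsen $5,650; Delacroix $850. Sum = $7,650.
Difference $7,600 − $7,650 = −$50 applied to Delacroix: Delacroix becomes $800.

Kowalski: $1,150; Halvorsen: $5,650; Delacroix: $800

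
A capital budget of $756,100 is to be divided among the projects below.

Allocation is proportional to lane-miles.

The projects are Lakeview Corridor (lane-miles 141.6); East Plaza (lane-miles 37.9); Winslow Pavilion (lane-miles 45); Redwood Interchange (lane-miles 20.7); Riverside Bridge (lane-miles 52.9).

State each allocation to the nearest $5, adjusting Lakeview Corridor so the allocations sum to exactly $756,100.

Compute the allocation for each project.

Lakeview Corridor: $359,150; East Plaza: $96,130; Winslow Pavilion: $114,140; Redwood Interchange: $52,505; Riverside Bridge: $134,175

Lane-miles total: 298.1.
Pro-rata amounts: Lakeview Corridor 141.6/298.1 × $756,100 = 359,153.84; East Plaza 37.9/298.1 × $756,100 = 96,129.45; Winslow Pavilion 45/298.1 × $756,100 = 114,137.87; Redwood Interchange 20.7/298.1 × $756,100 = 52,503.42; Riverside Bridge 52.9/298.1 × $756,100 = 134,175.41.
At nearest $5: Lakeview Corridor $359,155; East Plaza $96,130; Winslow Pavilion $114,140; Redwood Interchange $52,505; Riverside Bridge $134,175. Sum = $756,105.
Difference $756,100 − $756,105 = −$5 applied to Lakeview Corridor: Lakeview Corridor becomes $359,150.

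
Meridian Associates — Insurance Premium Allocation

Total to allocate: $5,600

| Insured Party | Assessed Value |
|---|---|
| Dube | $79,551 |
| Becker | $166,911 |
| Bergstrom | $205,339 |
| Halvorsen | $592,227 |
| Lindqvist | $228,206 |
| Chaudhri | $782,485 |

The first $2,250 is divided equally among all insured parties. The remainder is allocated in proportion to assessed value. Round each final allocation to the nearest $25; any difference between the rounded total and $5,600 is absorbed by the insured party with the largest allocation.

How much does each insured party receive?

Dube: $500 · Becker: $650 · Bergstrom: $700 · Halvorsen: $1,350 · Lindqvist: $750 · Chaudhri: $1,650

First tranche $2,250 split equally: $375 each.
Remainder $3,350 by assessed value (total 2,054,719): Dube 129.70 → $125; Becker 272.13 → $275; Bergstrom 334.78 → $325; Halvorsen 965.56 → $975; Lindqvist 372.07 → $375; Chaudhri 1,275.76 → $1,275.
Totals: Dube $375 + $125 = $500; Becker $375 + $275 = $650; Bergstrom $375 + $325 = $700; Halvorsen $375 + $975 = $1,350; Lindqvist $375 + $375 = $750; Chaudhri $375 + $1,275 = $1,650.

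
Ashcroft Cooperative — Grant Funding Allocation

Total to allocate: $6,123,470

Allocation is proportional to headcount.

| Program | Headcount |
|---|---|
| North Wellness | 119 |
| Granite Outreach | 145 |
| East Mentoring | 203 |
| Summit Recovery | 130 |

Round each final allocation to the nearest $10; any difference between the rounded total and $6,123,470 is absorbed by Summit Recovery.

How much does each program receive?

Sum of headcount: 597.
Unrounded shares: North Wellness 119/597 × $6,123,470 = 1,220,591.17; Granite Outreach 145/597 × $6,123,470 = 1,487,274.96; East Mentoring 203/597 × $6,123,470 = 2,082,184.94; Summit Recovery 130/597 × $6,123,470 = 1,333,418.93.
Rounded to nearest $10: North Wellness $1,220,590; Granite Outreach $1,487,270; East Mentoring $2,082,180; Summit Recovery $1,333,420. Sum = $6,123,460.
Difference $6,123,470 − $6,123,460 = +$10 applied to Summit Recovery: Summit Recovery becomes $1,333,430.

North Wellness: $1,220,590 | Granite Outreach: $1,487,270 | East Mentoring: $2,082,180 | Summit Recovery: $1,333,430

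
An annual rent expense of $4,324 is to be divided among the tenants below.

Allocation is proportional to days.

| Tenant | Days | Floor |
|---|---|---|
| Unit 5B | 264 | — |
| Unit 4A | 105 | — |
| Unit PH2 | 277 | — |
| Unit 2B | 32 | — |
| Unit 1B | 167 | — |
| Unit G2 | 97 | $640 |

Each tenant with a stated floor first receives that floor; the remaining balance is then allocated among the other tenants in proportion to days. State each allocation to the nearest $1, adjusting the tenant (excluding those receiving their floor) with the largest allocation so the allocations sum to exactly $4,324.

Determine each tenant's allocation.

Unit 5B: $1,151 | Unit 4A: $458 | Unit PH2: $1,207 | Unit 2B: $140 | Unit 1B: $728 | Unit G2: $640

Guaranteed amounts: Unit G2 $640. Balance $3,684.
Balance split over remaining days 845: Unit 5B 1,150.98 → $1,151; Unit 4A 457.78 → $458; Unit PH2 1,207.65 → $1,208; Unit 2B 139.51 → $140; Unit 1B 728.08 → $728.
Rounding difference −$1 applied to Unit PH2 → $1,207.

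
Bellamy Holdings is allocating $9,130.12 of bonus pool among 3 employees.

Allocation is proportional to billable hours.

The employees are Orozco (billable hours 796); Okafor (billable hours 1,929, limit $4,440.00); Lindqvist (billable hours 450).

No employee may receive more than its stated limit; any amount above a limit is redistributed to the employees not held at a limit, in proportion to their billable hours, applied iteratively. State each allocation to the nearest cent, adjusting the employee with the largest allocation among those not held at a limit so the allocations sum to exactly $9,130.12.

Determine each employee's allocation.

Billable hours total: 3,175.
Proportional shares (ignoring caps): Orozco 2,289.0002; Okafor 5,547.0871; Lindqvist 1,294.0328.
Capped: Okafor ($4,440.00); residual $4,690.12 reallocated over remaining billable hours 1,246.
Redistributed shares: Orozco 2,996.2564 → $2,996.26; Lindqvist 1,693.8636 → $1,693.86.

Orozco: $2,996.26 | Okafor: $4,440.00 | Lindqvist: $1,693.86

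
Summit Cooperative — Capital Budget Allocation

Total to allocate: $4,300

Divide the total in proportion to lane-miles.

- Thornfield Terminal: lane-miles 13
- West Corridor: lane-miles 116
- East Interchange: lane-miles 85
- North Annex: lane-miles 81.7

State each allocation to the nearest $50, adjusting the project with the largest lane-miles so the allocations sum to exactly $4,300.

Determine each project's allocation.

Sum of lane-miles: 295.7.
Unrounded shares: Thornfield Terminal 13/295.7 × $4,300 = 189.04; West Corridor 116/295.7 × $4,300 = 1,686.84; East Interchange 85/295.7 × $4,300 = 1,236.05; North Annex 81.7/295.7 × $4,300 = 1,188.06.
After rounding ($50): Thornfield Terminal $200; West Corridor $1,700; East Interchange $1,250; North Annex $1,200. Sum = $4,350.
Difference $4,300 − $4,350 = −$50 applied to largest lane-miles (West Corridor): West Corridor becomes $1,650.

Thornfield Terminal: $200 | West Corridor: $1,650 | East Interchange: $1,250 | North Annex: $1,200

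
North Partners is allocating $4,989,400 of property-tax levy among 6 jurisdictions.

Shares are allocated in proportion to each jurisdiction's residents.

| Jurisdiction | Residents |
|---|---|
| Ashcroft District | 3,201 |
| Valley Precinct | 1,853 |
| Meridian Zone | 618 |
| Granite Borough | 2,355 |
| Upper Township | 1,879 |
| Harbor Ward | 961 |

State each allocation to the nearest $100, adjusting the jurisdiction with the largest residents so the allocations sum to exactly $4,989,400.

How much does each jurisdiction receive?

Ashcroft District: $1,469,700 · Valley Precinct: $850,800 · Meridian Zone: $283,700 · Granite Borough: $1,081,300 · Upper Township: $862,700 · Harbor Ward: $441,200

Sum of residents: 3,201 + 1,853 + 618 + 2,355 + 1,879 + 961 = 10,867.
Raw shares: Ashcroft District 1,469,685.23; Valley Precinct 850,773.74; Meridian Zone 283,744.29; Granite Borough 1,081,258.58; Upper Township 862,711.20; Harbor Ward 441,226.96.
At nearest $100: Ashcroft District $1,469,700; Valley Precinct $850,800; Meridian Zone $283,700; Granite Borough $1,081,300; Upper Township $862,700; Harbor Ward $441,200. Sum = $4,989,400.
Rounded total matches; no reconciliation needed.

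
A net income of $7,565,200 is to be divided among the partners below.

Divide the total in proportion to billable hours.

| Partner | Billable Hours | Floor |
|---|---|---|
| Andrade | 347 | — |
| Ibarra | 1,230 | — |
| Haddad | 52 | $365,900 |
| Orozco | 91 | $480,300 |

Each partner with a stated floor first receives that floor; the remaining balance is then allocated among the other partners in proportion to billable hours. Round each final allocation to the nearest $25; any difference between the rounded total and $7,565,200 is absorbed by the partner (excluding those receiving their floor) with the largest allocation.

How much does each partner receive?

Fund the minimums — Haddad $365,900; Orozco $480,300. Balance $6,719,000.
Balance split over remaining billable hours 1,577: Andrade 1,478,435.64 → $1,478,425; Ibarra 5,240,564.36 → $5,240,575.

Andrade: $1,478,425 · Ibarra: $5,240,575 · Haddad: $365,900 · Orozco: $480,300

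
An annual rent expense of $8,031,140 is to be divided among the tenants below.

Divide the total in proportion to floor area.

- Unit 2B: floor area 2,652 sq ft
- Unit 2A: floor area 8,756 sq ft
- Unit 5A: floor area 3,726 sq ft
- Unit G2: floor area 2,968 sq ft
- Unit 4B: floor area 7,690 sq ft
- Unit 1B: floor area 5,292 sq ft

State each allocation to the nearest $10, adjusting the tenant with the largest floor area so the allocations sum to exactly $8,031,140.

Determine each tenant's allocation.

Unit 2B: $685,190; Unit 2A: $2,262,280; Unit 5A: $962,680; Unit G2: $766,840; Unit 4B: $1,986,860; Unit 1B: $1,367,290

Total floor area = 2,652 + 8,756 + 3,726 + 2,968 + 7,690 + 5,292 = 31,084.
Proportional shares: Unit 2B 685,194.42; Unit 2A 2,262,278.40; Unit 5A 962,682.65; Unit G2 766,839.00; Unit 4B 1,986,857.12; Unit 1B 1,367,288.41.
Rounded to nearest $10: Unit 2B $685,190; Unit 2A $2,262,280; Unit 5A $962,680; Unit G2 $766,840; Unit 4B $1,986,860; Unit 1B $1,367,290. Sum = $8,031,140.
Rounded total matches; no reconciliation needed.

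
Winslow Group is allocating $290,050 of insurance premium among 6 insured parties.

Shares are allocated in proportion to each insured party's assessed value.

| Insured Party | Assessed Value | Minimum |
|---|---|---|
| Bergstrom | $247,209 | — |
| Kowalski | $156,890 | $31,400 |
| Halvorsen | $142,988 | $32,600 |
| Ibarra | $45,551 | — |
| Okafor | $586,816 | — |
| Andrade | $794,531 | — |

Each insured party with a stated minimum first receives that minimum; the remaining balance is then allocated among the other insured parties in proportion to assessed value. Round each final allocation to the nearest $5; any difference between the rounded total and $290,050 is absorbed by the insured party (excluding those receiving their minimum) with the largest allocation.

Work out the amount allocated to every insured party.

Bergstrom: $33,380 · Kowalski: $31,400 · Halvorsen: $32,600 · Ibarra: $6,150 · Okafor: $79,235 · Andrade: $107,285

Guaranteed amounts: Kowalski $31,400; Halvorsen $32,600. Balance $226,050.
Balance split over remaining assessed value 1,674,107: Bergstrom 33,379.94 → $33,380; Ibarra 6,150.62 → $6,150; Okafor 79,236.13 → $79,235; Andrade 107,283.31 → $107,285.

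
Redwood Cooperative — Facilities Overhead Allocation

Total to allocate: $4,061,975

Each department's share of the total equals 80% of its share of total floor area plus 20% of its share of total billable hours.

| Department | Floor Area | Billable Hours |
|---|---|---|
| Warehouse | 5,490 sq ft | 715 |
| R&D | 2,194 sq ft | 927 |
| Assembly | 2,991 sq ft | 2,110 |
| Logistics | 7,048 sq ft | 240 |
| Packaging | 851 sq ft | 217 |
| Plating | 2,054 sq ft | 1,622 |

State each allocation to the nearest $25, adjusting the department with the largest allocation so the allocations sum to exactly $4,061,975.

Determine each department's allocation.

Floor area total 20,628; billable hours total 5,831.
Blended shares (80% floor area + 20% billable hours): Warehouse 0.2374; R&D 0.1169; Assembly 0.1884; Logistics 0.2816; Packaging 0.0404; Plating 0.1353.
Proportional shares: Warehouse 964,469.58; R&D 474,779.09; Assembly 765,152.11; Logistics 1,143,726.55; Packaging 164,293.33; Plating 549,554.34.
At nearest $25: Warehouse $964,475; R&D $474,775; Assembly $765,150; Logistics $1,143,725; Packaging $164,300; Plating $549,550. Sum = $4,061,975.
No rounding difference to absorb.

Warehouse: $964,475 · R&D: $474,775 · Assembly: $765,150 · Logistics: $1,143,725 · Packaging: $164,300 · Plating: $549,550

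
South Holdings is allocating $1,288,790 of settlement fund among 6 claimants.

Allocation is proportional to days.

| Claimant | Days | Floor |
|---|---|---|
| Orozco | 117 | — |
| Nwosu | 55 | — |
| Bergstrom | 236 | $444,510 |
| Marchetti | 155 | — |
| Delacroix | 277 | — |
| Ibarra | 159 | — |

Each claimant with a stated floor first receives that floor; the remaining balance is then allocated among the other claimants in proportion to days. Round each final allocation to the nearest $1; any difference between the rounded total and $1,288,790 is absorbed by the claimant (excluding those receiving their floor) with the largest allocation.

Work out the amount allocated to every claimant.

Minimums first: Bergstrom $444,510. Remaining pool $844,280.
Remaining pool split over remaining days 763: Orozco 129,463.64 → $129,464; Nwosu 60,858.98 → $60,859; Marchetti 171,511.66 → $171,512; Delacroix 306,507.94 → $306,508; Ibarra 175,937.77 → $175,938.
Rounding difference −$1 applied to Delacroix → $306,507.

Orozco: $129,464 · Nwosu: $60,859 · Bergstrom: $444,510 · Marchetti: $171,512 · Delacroix: $306,507 · Ibarra: $175,938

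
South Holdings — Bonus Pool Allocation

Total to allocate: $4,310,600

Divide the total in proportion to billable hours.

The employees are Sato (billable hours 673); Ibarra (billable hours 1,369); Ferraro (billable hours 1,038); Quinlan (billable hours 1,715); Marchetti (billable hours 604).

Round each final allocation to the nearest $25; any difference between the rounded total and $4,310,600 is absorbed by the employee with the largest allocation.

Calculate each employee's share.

Sato: $537,325 · Ibarra: $1,093,025 · Ferraro: $828,750 · Quinlan: $1,369,250 · Marchetti: $482,250

Sum of billable hours: 5,399.
Unrounded shares: Sato 673/5,399 × $4,310,600 = 537,327.99; Ibarra 1,369/5,399 × $4,310,600 = 1,093,019.34; Ferraro 1,038/5,399 × $4,310,600 = 828,746.58; Quinlan 1,715/5,399 × $4,310,600 = 1,369,268.20; Marchetti 604/5,399 × $4,310,600 = 482,237.90.
Rounded to nearest $25: Sato $537,325; Ibarra $1,093,025; Ferraro $828,750; Quinlan $1,369,275; Marchetti $482,250. Sum = $4,310,625.
Difference $4,310,600 − $4,310,625 = −$25 applied to largest allocation (Quinlan): Quinlan becomes $1,369,250.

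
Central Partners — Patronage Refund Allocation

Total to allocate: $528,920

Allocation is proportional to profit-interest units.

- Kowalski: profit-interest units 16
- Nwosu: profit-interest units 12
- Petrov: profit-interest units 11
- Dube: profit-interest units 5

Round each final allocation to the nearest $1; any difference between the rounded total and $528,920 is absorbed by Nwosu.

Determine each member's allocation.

Kowalski: $192,335; Nwosu: $144,250; Petrov: $132,230; Dube: $60,105

Profit-interest units total: 44.
Unrounded shares: Kowalski 16/44 × $528,920 = 192,334.55; Nwosu 12/44 × $528,920 = 144,250.91; Petrov 11/44 × $528,920 = 132,230.00; Dube 5/44 × $528,920 = 60,104.55.
After rounding ($1): Kowalski $192,335; Nwosu $144,251; Petrov $132,230; Dube $60,105. Sum = $528,921.
Difference $528,920 − $528,921 = −$1 applied to Nwosu: Nwosu becomes $144,250.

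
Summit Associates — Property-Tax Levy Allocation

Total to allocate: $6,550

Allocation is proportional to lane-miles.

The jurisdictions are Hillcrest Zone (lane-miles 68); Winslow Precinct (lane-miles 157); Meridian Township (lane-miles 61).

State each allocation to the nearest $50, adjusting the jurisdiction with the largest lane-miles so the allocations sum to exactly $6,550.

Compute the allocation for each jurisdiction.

Combined lane-miles = 68 + 157 + 61 = 286.
Raw shares: Hillcrest Zone 1,557.34; Winslow Precinct 3,595.63; Meridian Township 1,397.03.
At nearest $50: Hillcrest Zone $1,550; Winslow Precinct $3,600; Meridian Township $1,400. Sum = $6,550.
Rounded total matches; no reconciliation needed.

Hillcrest Zone: $1,550 | Winslow Precinct: $3,600 | Meridian Township: $1,400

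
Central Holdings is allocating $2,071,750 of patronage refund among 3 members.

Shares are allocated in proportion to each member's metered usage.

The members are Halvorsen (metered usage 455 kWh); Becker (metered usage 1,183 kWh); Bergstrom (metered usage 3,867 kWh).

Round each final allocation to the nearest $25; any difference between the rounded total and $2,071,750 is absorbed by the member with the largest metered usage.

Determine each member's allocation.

Halvorsen: $171,225; Becker: $445,200; Bergstrom: $1,455,325

Combined metered usage = 5,505.
Raw shares: Halvorsen 455/5,505 × $2,071,750 = 171,234.56; Becker 1,183/5,505 × $2,071,750 = 445,209.85; Bergstrom 3,867/5,505 × $2,071,750 = 1,455,305.59.
Rounded to nearest $25: Halvorsen $171,225; Becker $445,200; Bergstrom $1,455,300. Sum = $2,071,725.
Difference $2,071,750 − $2,071,725 = +$25 applied to largest metered usage (Bergstrom): Bergstrom becomes $1,455,325.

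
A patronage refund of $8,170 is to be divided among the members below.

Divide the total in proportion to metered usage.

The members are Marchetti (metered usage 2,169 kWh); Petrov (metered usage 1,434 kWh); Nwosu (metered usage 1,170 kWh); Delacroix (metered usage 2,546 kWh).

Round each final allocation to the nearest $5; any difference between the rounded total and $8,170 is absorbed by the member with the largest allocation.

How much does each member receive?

Metered usage total: 7,319.
Pro-rata amounts: Marchetti 2,169/7,319 × $8,170 = 2,421.20; Petrov 1,434/7,319 × $8,170 = 1,600.74; Nwosu 1,170/7,319 × $8,170 = 1,306.04; Delacroix 2,546/7,319 × $8,170 = 2,842.03.
Rounded to nearest $5: Marchetti $2,420; Petrov $1,600; Nwosu $1,305; Delacroix $2,840. Sum = $8,165.
Difference $8,170 − $8,165 = +$5 applied to largest allocation (Delacroix): Delacroix becomes $2,845.

Marchetti: $2,420 | Petrov: $1,600 | Nwosu: $1,305 | Delacroix: $2,845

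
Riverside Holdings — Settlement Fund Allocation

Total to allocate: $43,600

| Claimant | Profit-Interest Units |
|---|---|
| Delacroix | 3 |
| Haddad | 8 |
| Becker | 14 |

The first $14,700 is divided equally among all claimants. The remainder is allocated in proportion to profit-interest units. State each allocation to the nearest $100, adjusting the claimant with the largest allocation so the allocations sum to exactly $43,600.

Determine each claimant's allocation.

$14,700 shared equally gives $4,900 per claimant.
Remainder $28,900 by profit-interest units (total 25): Delacroix 3,468.00 → $3,500; Haddad 9,248.00 → $9,200; Becker 16,184.00 → $16,200.
Totals: Delacroix $4,900 + $3,500 = $8,400; Haddad $4,900 + $9,200 = $14,100; Becker $4,900 + $16,200 = $21,100.

Delacroix: $8,400; Haddad: $14,100; Becker: $21,100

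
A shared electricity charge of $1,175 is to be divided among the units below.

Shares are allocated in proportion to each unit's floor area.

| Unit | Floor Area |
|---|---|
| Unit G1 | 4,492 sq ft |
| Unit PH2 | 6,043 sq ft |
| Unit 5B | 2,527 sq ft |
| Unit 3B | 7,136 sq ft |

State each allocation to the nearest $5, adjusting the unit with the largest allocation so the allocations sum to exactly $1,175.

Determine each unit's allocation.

Floor area total: 20,198.
Pro-rata amounts: Unit G1 4,492/20,198 × $1,175 = 261.32; Unit PH2 6,043/20,198 × $1,175 = 351.55; Unit 5B 2,527/20,198 × $1,175 = 147.01; Unit 3B 7,136/20,198 × $1,175 = 415.13.
At nearest $5: Unit G1 $260; Unit PH2 $350; Unit 5B $145; Unit 3B $415. Sum = $1,170.
Difference $1,175 − $1,170 = +$5 applied to largest allocation (Unit 3B): Unit 3B becomes $420.

Unit G1: $260 | Unit PH2: $350 | Unit 5B: $145 | Unit 3B: $420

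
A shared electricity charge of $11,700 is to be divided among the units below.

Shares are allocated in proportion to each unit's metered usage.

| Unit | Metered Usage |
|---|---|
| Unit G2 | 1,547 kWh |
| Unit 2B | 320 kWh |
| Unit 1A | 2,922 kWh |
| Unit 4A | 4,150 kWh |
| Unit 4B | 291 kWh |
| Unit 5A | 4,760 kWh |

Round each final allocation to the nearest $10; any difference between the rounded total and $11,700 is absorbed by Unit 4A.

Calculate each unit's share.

Combined metered usage = 13,990.
Raw shares: Unit G2 1,547/13,990 × $11,700 = 1,293.77; Unit 2B 320/13,990 × $11,700 = 267.62; Unit 1A 2,922/13,990 × $11,700 = 2,443.70; Unit 4A 4,150/13,990 × $11,700 = 3,470.69; Unit 4B 291/13,990 × $11,700 = 243.37; Unit 5A 4,760/13,990 × $11,700 = 3,980.84.
Rounded to nearest $10: Unit G2 $1,290; Unit 2B $270; Unit 1A $2,440; Unit 4A $3,470; Unit 4B $240; Unit 5A $3,980. Sum = $11,690.
Difference $11,700 − $11,690 = +$10 applied to Unit 4A: Unit 4A becomes $3,480.

Unit G2: $1,290; Unit 2B: $270; Unit 1A: $2,440; Unit 4A: $3,480; Unit 4B: $240; Unit 5A: $3,980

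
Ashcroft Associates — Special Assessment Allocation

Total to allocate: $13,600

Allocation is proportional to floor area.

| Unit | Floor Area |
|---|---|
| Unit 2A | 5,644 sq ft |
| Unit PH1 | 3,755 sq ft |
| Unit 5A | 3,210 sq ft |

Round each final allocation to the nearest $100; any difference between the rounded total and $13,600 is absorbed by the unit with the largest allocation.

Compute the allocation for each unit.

Unit 2A: $6,000 · Unit PH1: $4,100 · Unit 5A: $3,500

Total floor area = 12,609.
Unrounded shares: Unit 2A 5,644/12,609 × $13,600 = 6,087.59; Unit PH1 3,755/12,609 × $13,600 = 4,050.12; Unit 5A 3,210/12,609 × $13,600 = 3,462.29.
At nearest $100: Unit 2A $6,100; Unit PH1 $4,100; Unit 5A $3,500. Sum = $13,700.
Difference $13,600 − $13,700 = −$100 applied to largest allocation (Unit 2A): Unit 2A becomes $6,000.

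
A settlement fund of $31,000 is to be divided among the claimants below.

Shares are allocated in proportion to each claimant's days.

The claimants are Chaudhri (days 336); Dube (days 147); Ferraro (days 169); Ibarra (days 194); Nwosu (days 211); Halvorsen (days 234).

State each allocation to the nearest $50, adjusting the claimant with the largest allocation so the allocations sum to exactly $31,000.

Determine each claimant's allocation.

Chaudhri: $8,100; Dube: $3,550; Ferraro: $4,050; Ibarra: $4,650; Nwosu: $5,050; Halvorsen: $5,600

Combined days = 1,291.
Proportional shares: Chaudhri 336/1,291 × $31,000 = 8,068.16; Dube 147/1,291 × $31,000 = 3,529.82; Ferraro 169/1,291 × $31,000 = 4,058.09; Ibarra 194/1,291 × $31,000 = 4,658.40; Nwosu 211/1,291 × $31,000 = 5,066.62; Halvorsen 234/1,291 × $31,000 = 5,618.90.
After rounding ($50): Chaudhri $8,050; Dube $3,550; Ferraro $4,050; Ibarra $4,650; Nwosu $5,050; Halvorsen $5,600. Sum = $30,950.
Difference $31,000 − $30,950 = +$50 applied to largest allocation (Chaudhri): Chaudhri becomes $8,100.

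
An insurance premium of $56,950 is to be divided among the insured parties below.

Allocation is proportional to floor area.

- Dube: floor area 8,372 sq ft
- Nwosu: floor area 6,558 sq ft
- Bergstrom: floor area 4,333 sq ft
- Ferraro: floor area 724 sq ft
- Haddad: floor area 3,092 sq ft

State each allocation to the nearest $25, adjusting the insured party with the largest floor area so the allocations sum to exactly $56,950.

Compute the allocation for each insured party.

Total floor area = 23,079.
Unrounded shares: Dube 8,372/23,079 × $56,950 = 20,658.84; Nwosu 6,558/23,079 × $56,950 = 16,182.59; Bergstrom 4,333/23,079 × $56,950 = 10,692.16; Ferraro 724/23,079 × $56,950 = 1,786.55; Haddad 3,092/23,079 × $56,950 = 7,629.85.
After rounding ($25): Dube $20,650; Nwosu $16,175; Bergstrom $10,700; Ferraro $1,775; Haddad $7,625. Sum = $56,925.
Difference $56,950 − $56,925 = +$25 applied to largest floor area (Dube): Dube becomes $20,675.

Dube: $20,675; Nwosu: $16,175; Bergstrom: $10,700; Ferraro: $1,775; Haddad: $7,625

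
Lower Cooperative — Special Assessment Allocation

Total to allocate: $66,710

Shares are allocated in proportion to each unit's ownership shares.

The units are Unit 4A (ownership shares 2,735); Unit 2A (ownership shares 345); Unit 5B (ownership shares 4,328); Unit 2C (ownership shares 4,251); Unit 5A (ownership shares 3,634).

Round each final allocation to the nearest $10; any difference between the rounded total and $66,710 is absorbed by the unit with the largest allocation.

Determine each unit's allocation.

Sum of ownership shares: 15,293.
Pro-rata amounts: Unit 4A 2,735/15,293 × $66,710 = 11,930.42; Unit 2A 345/15,293 × $66,710 = 1,504.93; Unit 5B 4,328/15,293 × $66,710 = 18,879.28; Unit 2C 4,251/15,293 × $66,710 = 18,543.40; Unit 5A 3,634/15,293 × $66,710 = 15,851.97.
Rounded to nearest $10: Unit 4A $11,930; Unit 2A $1,500; Unit 5B $18,880; Unit 2C $18,540; Unit 5A $15,850. Sum = $66,700.
Difference $66,710 − $66,700 = +$10 applied to largest allocation (Unit 5B): Unit 5B becomes $18,890.

Unit 4A: $11,930; Unit 2A: $1,500; Unit 5B: $18,890; Unit 2C: $18,540; Unit 5A: $15,850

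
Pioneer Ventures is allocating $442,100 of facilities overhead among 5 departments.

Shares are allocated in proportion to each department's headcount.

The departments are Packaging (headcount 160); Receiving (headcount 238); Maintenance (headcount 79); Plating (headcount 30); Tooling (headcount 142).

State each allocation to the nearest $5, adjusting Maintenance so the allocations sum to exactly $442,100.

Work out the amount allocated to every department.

Combined headcount = 649.
Raw shares: Packaging 160/649 × $442,100 = 108,992.30; Receiving 238/649 × $442,100 = 162,126.04; Maintenance 79/649 × $442,100 = 53,814.95; Plating 30/649 × $442,100 = 20,436.06; Tooling 142/649 × $442,100 = 96,730.66.
Rounded to nearest $5: Packaging $108,990; Receiving $162,125; Maintenance $53,815; Plating $20,435; Tooling $96,730. Sum = $442,095.
Difference $442,100 − $442,095 = +$5 applied to Maintenance: Maintenance becomes $53,820.

Packaging: $108,990; Receiving: $162,125; Maintenance: $53,820; Plating: $20,435; Tooling: $96,730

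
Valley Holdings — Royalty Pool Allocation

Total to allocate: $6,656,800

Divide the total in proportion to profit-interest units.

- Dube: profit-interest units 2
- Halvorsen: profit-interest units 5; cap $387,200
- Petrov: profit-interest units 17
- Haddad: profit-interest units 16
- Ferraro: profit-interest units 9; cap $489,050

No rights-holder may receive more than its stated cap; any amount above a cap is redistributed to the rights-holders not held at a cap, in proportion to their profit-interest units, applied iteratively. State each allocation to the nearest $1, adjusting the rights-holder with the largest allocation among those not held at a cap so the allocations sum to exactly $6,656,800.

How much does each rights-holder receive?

Total profit-interest units = 49.
Unconstrained shares: Dube 271,706.12; Halvorsen 679,265.31; Petrov 2,309,502.04; Haddad 2,173,648.98; Ferraro 1,222,677.55.
Held at cap: Halvorsen ($387,200), Ferraro ($489,050); remaining pool $5,780,550 reallocated over remaining profit-interest units 35.
Shares after redistribution: Dube 330,317.14 → $330,317; Petrov 2,807,695.71 → $2,807,696; Haddad 2,642,537.14 → $2,642,537.

Dube: $330,317; Halvorsen: $387,200; Petrov: $2,807,696; Haddad: $2,642,537; Ferraro: $489,050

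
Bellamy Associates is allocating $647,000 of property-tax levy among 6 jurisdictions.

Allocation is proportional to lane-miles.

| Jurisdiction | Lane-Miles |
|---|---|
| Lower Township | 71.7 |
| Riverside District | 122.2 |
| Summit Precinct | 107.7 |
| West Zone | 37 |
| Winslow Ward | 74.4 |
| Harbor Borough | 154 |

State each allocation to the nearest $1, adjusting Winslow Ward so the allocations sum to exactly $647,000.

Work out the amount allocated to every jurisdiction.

Lower Township: $81,816 | Riverside District: $139,442 | Summit Precinct: $122,896 | West Zone: $42,220 | Winslow Ward: $84,898 | Harbor Borough: $175,728

Sum of lane-miles: 567.
Unrounded shares: Lower Township 71.7/567 × $647,000 = 81,816.40; Riverside District 122.2/567 × $647,000 = 139,441.62; Summit Precinct 107.7/567 × $647,000 = 122,895.77; West Zone 37/567 × $647,000 = 42,220.46; Winslow Ward 74.4/567 × $647,000 = 84,897.35; Harbor Borough 154/567 × $647,000 = 175,728.40.
After rounding ($1): Lower Township $81,816; Riverside District $139,442; Summit Precinct $122,896; West Zone $42,220; Winslow Ward $84,897; Harbor Borough $175,728. Sum = $646,999.
Difference $647,000 − $646,999 = +$1 applied to Winslow Ward: Winslow Ward becomes $84,898.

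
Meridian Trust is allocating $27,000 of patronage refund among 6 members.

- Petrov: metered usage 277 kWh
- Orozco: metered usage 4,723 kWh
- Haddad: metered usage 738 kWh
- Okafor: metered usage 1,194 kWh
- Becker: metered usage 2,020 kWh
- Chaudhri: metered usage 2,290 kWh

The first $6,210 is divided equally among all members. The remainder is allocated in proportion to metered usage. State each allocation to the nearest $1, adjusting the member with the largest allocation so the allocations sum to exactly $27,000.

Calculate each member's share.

$6,210 shared equally gives $1,035 per member.
Remainder $20,790 by metered usage (total 11,242): Petrov 512.26 → $512; Orozco 8,734.32 → $8,734; Haddad 1,364.79 → $1,365; Okafor 2,208.08 → $2,208; Becker 3,735.62 → $3,736; Chaudhri 4,234.93 → $4,235.
Totals: Petrov $1,035 + $512 = $1,547; Orozco $1,035 + $8,734 = $9,769; Haddad $1,035 + $1,365 = $2,400; Okafor $1,035 + $2,208 = $3,243; Becker $1,035 + $3,736 = $4,771; Chaudhri $1,035 + $4,235 = $5,270.

Petrov: $1,547; Orozco: $9,769; Haddad: $2,400; Okafor: $3,243; Becker: $4,771; Chaudhri: $5,270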